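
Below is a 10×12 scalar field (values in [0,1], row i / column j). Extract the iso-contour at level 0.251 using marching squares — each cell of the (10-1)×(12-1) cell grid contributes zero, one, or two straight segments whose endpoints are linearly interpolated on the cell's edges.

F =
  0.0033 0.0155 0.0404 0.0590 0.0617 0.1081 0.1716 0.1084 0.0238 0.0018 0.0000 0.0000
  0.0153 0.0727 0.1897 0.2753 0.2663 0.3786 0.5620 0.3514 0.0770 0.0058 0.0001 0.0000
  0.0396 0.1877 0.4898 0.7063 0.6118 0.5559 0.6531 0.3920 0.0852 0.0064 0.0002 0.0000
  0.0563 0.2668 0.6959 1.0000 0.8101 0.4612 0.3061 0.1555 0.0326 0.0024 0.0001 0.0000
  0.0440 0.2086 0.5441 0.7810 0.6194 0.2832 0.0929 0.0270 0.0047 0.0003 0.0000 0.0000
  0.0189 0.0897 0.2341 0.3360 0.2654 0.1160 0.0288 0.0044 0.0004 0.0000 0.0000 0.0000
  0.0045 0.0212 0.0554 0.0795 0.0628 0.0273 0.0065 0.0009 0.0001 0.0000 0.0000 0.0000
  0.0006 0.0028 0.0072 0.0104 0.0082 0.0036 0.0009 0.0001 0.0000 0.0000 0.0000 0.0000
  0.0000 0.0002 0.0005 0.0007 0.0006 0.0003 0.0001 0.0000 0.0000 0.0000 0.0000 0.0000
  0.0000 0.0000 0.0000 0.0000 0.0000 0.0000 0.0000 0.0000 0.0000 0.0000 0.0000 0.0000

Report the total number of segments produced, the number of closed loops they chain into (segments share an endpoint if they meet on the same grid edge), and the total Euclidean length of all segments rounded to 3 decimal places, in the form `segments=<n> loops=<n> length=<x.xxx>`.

cell (0,2): code 0100 → (0.888,3.000)–(1.000,2.716)
cell (0,3): code 1100 → (0.925,4.000)–(0.888,3.000)
cell (0,4): code 1100 → (0.528,5.000)–(0.925,4.000)
cell (0,5): code 1100 → (0.203,6.000)–(0.528,5.000)
cell (0,6): code 1100 → (0.587,7.000)–(0.203,6.000)
cell (0,7): code 1000 → (1.000,7.366)–(0.587,7.000)
cell (1,1): code 0100 → (1.204,2.000)–(2.000,1.210)
cell (1,2): code 1110 → (1.000,2.716)–(1.204,2.000)
cell (1,7): code 1001 → (2.000,7.460)–(1.000,7.366)
cell (2,0): code 0100 → (2.800,1.000)–(3.000,0.925)
cell (2,1): code 1110 → (2.000,1.210)–(2.800,1.000)
cell (2,6): code 1011 → (3.000,6.366)–(2.596,7.000)
cell (2,7): code 0001 → (2.596,7.000)–(2.000,7.460)
cell (3,0): code 0010 → (3.000,0.925)–(3.271,1.000)
cell (3,1): code 0111 → (3.271,1.000)–(4.000,1.126)
cell (3,5): code 1011 → (4.000,5.169)–(3.258,6.000)
cell (3,6): code 0001 → (3.258,6.000)–(3.000,6.366)
cell (4,1): code 0010 → (4.000,1.126)–(4.945,2.000)
cell (4,2): code 0111 → (4.945,2.000)–(5.000,2.166)
cell (4,4): code 1011 → (5.000,4.096)–(4.193,5.000)
cell (4,5): code 0001 → (4.193,5.000)–(4.000,5.169)
cell (5,2): code 0010 → (5.000,2.166)–(5.331,3.000)
cell (5,3): code 0011 → (5.331,3.000)–(5.071,4.000)
cell (5,4): code 0001 → (5.071,4.000)–(5.000,4.096)
total: 24 segments, chained into 1 closed loop(s), length Σ = 18.035402

segments=24 loops=1 length=18.035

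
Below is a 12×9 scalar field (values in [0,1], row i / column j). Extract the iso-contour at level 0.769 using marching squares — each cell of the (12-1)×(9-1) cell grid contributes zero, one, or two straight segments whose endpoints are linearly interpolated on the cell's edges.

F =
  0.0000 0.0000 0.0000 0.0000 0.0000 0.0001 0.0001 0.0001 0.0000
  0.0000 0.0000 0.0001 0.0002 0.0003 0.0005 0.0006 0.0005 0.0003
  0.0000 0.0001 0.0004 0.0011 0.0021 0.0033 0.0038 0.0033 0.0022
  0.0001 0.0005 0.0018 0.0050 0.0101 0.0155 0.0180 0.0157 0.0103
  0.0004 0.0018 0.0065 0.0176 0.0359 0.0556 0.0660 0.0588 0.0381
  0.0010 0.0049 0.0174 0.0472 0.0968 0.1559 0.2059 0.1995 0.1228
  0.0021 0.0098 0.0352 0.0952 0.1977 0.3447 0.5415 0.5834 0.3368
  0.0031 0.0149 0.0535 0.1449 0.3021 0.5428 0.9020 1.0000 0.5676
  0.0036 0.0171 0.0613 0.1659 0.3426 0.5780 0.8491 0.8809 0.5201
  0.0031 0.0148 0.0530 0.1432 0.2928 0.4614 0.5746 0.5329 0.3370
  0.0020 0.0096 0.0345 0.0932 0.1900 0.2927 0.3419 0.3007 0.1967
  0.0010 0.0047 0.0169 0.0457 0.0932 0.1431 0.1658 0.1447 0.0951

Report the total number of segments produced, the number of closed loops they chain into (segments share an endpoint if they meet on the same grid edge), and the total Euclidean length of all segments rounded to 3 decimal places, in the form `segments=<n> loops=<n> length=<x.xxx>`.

cell (6,5): code 0100 → (6.631,6.000)–(7.000,5.630)
cell (6,6): code 1100 → (6.446,7.000)–(6.631,6.000)
cell (6,7): code 1000 → (7.000,7.534)–(6.446,7.000)
cell (7,5): code 0110 → (7.000,5.630)–(8.000,5.705)
cell (7,7): code 1001 → (8.000,7.310)–(7.000,7.534)
cell (8,5): code 0010 → (8.000,5.705)–(8.292,6.000)
cell (8,6): code 0011 → (8.292,6.000)–(8.322,7.000)
cell (8,7): code 0001 → (8.322,7.000)–(8.000,7.310)
total: 8 segments, chained into 1 closed loop(s), length Σ = 6.199788

segments=8 loops=1 length=6.200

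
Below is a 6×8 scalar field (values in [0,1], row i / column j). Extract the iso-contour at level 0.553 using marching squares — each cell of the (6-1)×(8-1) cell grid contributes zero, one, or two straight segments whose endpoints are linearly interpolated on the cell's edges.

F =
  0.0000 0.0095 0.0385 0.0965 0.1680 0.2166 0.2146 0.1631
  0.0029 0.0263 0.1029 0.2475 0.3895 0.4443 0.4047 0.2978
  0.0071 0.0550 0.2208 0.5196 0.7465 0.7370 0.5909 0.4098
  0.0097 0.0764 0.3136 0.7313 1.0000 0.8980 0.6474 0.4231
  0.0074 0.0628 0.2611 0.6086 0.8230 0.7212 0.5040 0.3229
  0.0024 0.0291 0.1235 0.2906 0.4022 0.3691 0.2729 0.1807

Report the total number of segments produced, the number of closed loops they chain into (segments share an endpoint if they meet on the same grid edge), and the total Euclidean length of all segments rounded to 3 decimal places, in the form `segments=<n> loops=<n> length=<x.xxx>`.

segments=14 loops=1 length=11.064

cell (1,3): code 0100 → (1.458,4.000)–(2.000,3.147)
cell (1,4): code 1100 → (1.371,5.000)–(1.458,4.000)
cell (1,5): code 1100 → (1.796,6.000)–(1.371,5.000)
cell (1,6): code 1000 → (2.000,6.209)–(1.796,6.000)
cell (2,2): code 0100 → (2.158,3.000)–(3.000,2.573)
cell (2,3): code 1110 → (2.000,3.147)–(2.158,3.000)
cell (2,6): code 1001 → (3.000,6.421)–(2.000,6.209)
cell (3,2): code 0110 → (3.000,2.573)–(4.000,2.840)
cell (3,5): code 1011 → (4.000,5.774)–(3.658,6.000)
cell (3,6): code 0001 → (3.658,6.000)–(3.000,6.421)
cell (4,2): code 0010 → (4.000,2.840)–(4.175,3.000)
cell (4,3): code 0011 → (4.175,3.000)–(4.642,4.000)
cell (4,4): code 0011 → (4.642,4.000)–(4.478,5.000)
cell (4,5): code 0001 → (4.478,5.000)–(4.000,5.774)
total: 14 segments, chained into 1 closed loop(s), length Σ = 11.064500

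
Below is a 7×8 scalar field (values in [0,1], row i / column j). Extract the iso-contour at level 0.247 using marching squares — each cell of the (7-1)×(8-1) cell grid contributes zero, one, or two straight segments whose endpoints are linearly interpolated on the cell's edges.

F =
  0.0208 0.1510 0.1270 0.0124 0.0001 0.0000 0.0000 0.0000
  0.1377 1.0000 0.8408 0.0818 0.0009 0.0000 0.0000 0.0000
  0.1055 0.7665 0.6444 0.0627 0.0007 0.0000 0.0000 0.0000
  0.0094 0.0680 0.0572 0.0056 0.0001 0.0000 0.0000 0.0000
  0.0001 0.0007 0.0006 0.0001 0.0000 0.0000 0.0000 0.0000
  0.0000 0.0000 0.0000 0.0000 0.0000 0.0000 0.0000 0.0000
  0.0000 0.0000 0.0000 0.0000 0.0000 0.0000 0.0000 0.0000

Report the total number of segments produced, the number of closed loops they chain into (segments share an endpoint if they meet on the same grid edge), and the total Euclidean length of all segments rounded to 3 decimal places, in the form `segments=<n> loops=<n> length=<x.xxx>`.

cell (0,0): code 0100 → (0.113,1.000)–(1.000,0.127)
cell (0,1): code 1100 → (0.168,2.000)–(0.113,1.000)
cell (0,2): code 1000 → (1.000,2.782)–(0.168,2.000)
cell (1,0): code 0110 → (1.000,0.127)–(2.000,0.214)
cell (1,2): code 1001 → (2.000,2.683)–(1.000,2.782)
cell (2,0): code 0010 → (2.000,0.214)–(2.744,1.000)
cell (2,1): code 0011 → (2.744,1.000)–(2.677,2.000)
cell (2,2): code 0001 → (2.677,2.000)–(2.000,2.683)
total: 8 segments, chained into 1 closed loop(s), length Σ = 8.442785

segments=8 loops=1 length=8.443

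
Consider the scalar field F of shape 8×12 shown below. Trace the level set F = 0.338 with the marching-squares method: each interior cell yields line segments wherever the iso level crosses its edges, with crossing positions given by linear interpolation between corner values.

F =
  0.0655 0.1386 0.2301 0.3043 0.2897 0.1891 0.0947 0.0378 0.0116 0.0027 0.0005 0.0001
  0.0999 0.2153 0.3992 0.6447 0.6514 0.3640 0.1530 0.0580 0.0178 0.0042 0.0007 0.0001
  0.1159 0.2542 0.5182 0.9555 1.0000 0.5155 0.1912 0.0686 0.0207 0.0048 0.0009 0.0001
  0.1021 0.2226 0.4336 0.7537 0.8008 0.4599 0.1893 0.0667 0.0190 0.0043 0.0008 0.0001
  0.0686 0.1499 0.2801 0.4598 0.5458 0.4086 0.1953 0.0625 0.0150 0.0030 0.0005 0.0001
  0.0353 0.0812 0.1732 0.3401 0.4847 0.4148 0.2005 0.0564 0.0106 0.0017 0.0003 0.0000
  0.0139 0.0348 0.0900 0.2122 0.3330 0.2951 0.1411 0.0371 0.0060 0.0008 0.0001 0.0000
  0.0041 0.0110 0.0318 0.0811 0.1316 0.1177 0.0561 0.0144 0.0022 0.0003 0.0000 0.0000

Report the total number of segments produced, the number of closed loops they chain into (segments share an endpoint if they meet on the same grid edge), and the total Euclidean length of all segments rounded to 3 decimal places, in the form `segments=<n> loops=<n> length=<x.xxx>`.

segments=18 loops=1 length=15.890

cell (0,1): code 0100 → (0.638,2.000)–(1.000,1.667)
cell (0,2): code 1100 → (0.099,3.000)–(0.638,2.000)
cell (0,3): code 1100 → (0.134,4.000)–(0.099,3.000)
cell (0,4): code 1100 → (0.851,5.000)–(0.134,4.000)
cell (0,5): code 1000 → (1.000,5.123)–(0.851,5.000)
cell (1,1): code 0110 → (1.000,1.667)–(2.000,1.317)
cell (1,5): code 1001 → (2.000,5.547)–(1.000,5.123)
cell (2,1): code 0110 → (2.000,1.317)–(3.000,1.547)
cell (2,5): code 1001 → (3.000,5.450)–(2.000,5.547)
cell (3,1): code 0010 → (3.000,1.547)–(3.623,2.000)
cell (3,2): code 0111 → (3.623,2.000)–(4.000,2.322)
cell (3,5): code 1001 → (4.000,5.331)–(3.000,5.450)
cell (4,2): code 0110 → (4.000,2.322)–(5.000,2.987)
cell (4,5): code 1001 → (5.000,5.358)–(4.000,5.331)
cell (5,2): code 0010 → (5.000,2.987)–(5.016,3.000)
cell (5,3): code 0011 → (5.016,3.000)–(5.967,4.000)
cell (5,4): code 0011 → (5.967,4.000)–(5.642,5.000)
cell (5,5): code 0001 → (5.642,5.000)–(5.000,5.358)
total: 18 segments, chained into 1 closed loop(s), length Σ = 15.890392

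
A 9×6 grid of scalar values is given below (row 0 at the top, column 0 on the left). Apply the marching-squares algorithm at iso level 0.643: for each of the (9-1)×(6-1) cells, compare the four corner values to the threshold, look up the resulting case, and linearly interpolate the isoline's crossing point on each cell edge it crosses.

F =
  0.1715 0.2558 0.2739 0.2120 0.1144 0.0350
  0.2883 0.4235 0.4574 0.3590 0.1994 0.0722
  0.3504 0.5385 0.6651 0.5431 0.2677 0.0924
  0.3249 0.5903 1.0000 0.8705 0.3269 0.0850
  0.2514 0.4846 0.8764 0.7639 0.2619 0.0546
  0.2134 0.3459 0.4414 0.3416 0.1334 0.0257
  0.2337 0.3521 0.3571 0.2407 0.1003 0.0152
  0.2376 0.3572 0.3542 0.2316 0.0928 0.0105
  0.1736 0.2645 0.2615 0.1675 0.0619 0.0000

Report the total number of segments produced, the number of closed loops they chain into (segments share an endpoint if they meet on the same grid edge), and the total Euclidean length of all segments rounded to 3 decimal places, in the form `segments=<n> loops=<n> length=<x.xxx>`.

cell (1,1): code 0100 → (1.894,2.000)–(2.000,1.825)
cell (1,2): code 1000 → (2.000,2.181)–(1.894,2.000)
cell (2,1): code 0110 → (2.000,1.825)–(3.000,1.129)
cell (2,2): code 1101 → (2.305,3.000)–(2.000,2.181)
cell (2,3): code 1000 → (3.000,3.419)–(2.305,3.000)
cell (3,1): code 0110 → (3.000,1.129)–(4.000,1.404)
cell (3,3): code 1001 → (4.000,3.241)–(3.000,3.419)
cell (4,1): code 0010 → (4.000,1.404)–(4.537,2.000)
cell (4,2): code 0011 → (4.537,2.000)–(4.286,3.000)
cell (4,3): code 0001 → (4.286,3.000)–(4.000,3.241)
total: 10 segments, chained into 1 closed loop(s), length Σ = 7.578011

segments=10 loops=1 length=7.578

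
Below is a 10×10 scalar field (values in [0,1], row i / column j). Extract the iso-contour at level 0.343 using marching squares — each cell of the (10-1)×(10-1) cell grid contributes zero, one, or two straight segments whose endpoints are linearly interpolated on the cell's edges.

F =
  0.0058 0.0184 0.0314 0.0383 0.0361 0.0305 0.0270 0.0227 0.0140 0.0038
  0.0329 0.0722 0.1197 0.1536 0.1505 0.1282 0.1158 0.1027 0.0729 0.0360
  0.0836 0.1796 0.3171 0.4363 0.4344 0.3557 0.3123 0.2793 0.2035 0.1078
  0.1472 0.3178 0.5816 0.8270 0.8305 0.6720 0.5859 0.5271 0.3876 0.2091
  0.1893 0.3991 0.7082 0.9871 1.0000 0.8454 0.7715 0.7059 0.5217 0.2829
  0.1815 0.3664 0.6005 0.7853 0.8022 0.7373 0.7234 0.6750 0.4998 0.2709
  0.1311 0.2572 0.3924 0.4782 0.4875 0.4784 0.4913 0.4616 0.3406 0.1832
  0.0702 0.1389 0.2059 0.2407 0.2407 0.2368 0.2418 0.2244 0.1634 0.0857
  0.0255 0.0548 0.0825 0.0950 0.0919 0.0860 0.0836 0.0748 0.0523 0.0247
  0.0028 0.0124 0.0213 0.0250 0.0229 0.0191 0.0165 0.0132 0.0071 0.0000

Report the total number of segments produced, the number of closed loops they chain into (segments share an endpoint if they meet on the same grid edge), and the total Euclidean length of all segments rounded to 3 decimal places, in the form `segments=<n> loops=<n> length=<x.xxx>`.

cell (1,2): code 0100 → (1.670,3.000)–(2.000,2.217)
cell (1,3): code 1100 → (1.678,4.000)–(1.670,3.000)
cell (1,4): code 1100 → (1.944,5.000)–(1.678,4.000)
cell (1,5): code 1000 → (2.000,5.293)–(1.944,5.000)
cell (2,1): code 0100 → (2.098,2.000)–(3.000,1.096)
cell (2,2): code 1110 → (2.000,2.217)–(2.098,2.000)
cell (2,5): code 1101 → (2.112,6.000)–(2.000,5.293)
cell (2,6): code 1100 → (2.257,7.000)–(2.112,6.000)
cell (2,7): code 1100 → (2.758,8.000)–(2.257,7.000)
cell (2,8): code 1000 → (3.000,8.250)–(2.758,8.000)
cell (3,0): code 0100 → (3.310,1.000)–(4.000,0.733)
cell (3,1): code 1110 → (3.000,1.096)–(3.310,1.000)
cell (3,8): code 1001 → (4.000,8.748)–(3.000,8.250)
cell (4,0): code 0110 → (4.000,0.733)–(5.000,0.873)
cell (4,8): code 1001 → (5.000,8.685)–(4.000,8.748)
cell (5,0): code 0010 → (5.000,0.873)–(5.214,1.000)
cell (5,1): code 0111 → (5.214,1.000)–(6.000,1.635)
cell (5,7): code 1011 → (6.000,7.980)–(5.985,8.000)
cell (5,8): code 0001 → (5.985,8.000)–(5.000,8.685)
cell (6,1): code 0010 → (6.000,1.635)–(6.265,2.000)
cell (6,2): code 0011 → (6.265,2.000)–(6.569,3.000)
cell (6,3): code 0011 → (6.569,3.000)–(6.585,4.000)
cell (6,4): code 0011 → (6.585,4.000)–(6.560,5.000)
cell (6,5): code 0011 → (6.560,5.000)–(6.594,6.000)
cell (6,6): code 0011 → (6.594,6.000)–(6.500,7.000)
cell (6,7): code 0001 → (6.500,7.000)–(6.000,7.980)
total: 26 segments, chained into 1 closed loop(s), length Σ = 21.170445

segments=26 loops=1 length=21.170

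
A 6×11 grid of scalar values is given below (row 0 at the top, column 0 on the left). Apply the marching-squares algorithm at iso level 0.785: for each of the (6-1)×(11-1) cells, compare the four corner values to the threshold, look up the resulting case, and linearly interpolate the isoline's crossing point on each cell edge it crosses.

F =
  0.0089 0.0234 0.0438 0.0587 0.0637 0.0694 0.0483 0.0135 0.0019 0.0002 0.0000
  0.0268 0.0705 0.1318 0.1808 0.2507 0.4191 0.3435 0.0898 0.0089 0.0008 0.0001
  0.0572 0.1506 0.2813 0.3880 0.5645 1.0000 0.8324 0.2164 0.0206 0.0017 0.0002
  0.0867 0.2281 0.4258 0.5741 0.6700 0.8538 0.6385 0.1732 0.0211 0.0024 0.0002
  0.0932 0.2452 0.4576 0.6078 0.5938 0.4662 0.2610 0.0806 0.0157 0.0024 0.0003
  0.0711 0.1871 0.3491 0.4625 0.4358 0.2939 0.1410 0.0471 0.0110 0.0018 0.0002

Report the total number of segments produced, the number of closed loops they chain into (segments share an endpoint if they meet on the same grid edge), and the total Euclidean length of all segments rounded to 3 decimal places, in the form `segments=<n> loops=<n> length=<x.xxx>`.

segments=8 loops=1 length=4.837

cell (1,4): code 0100 → (1.630,5.000)–(2.000,4.506)
cell (1,5): code 1100 → (1.903,6.000)–(1.630,5.000)
cell (1,6): code 1000 → (2.000,6.077)–(1.903,6.000)
cell (2,4): code 0110 → (2.000,4.506)–(3.000,4.626)
cell (2,5): code 1011 → (3.000,5.320)–(2.244,6.000)
cell (2,6): code 0001 → (2.244,6.000)–(2.000,6.077)
cell (3,4): code 0010 → (3.000,4.626)–(3.178,5.000)
cell (3,5): code 0001 → (3.178,5.000)–(3.000,5.320)
total: 8 segments, chained into 1 closed loop(s), length Σ = 4.837415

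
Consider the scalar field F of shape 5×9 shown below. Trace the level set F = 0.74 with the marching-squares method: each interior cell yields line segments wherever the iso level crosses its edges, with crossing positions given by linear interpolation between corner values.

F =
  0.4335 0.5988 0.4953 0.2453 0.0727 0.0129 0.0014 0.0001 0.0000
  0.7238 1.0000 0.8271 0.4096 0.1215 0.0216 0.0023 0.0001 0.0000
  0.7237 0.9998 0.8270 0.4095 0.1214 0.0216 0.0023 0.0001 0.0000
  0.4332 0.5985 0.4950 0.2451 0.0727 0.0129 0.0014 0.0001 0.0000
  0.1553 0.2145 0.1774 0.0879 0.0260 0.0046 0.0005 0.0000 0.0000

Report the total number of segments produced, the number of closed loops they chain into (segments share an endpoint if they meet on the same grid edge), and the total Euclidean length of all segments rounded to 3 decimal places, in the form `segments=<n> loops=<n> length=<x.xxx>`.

segments=8 loops=1 length=7.099

cell (0,0): code 0100 → (0.352,1.000)–(1.000,0.059)
cell (0,1): code 1100 → (0.737,2.000)–(0.352,1.000)
cell (0,2): code 1000 → (1.000,2.209)–(0.737,2.000)
cell (1,0): code 0110 → (1.000,0.059)–(2.000,0.059)
cell (1,2): code 1001 → (2.000,2.208)–(1.000,2.209)
cell (2,0): code 0010 → (2.000,0.059)–(2.647,1.000)
cell (2,1): code 0011 → (2.647,1.000)–(2.262,2.000)
cell (2,2): code 0001 → (2.262,2.000)–(2.000,2.208)
total: 8 segments, chained into 1 closed loop(s), length Σ = 7.098555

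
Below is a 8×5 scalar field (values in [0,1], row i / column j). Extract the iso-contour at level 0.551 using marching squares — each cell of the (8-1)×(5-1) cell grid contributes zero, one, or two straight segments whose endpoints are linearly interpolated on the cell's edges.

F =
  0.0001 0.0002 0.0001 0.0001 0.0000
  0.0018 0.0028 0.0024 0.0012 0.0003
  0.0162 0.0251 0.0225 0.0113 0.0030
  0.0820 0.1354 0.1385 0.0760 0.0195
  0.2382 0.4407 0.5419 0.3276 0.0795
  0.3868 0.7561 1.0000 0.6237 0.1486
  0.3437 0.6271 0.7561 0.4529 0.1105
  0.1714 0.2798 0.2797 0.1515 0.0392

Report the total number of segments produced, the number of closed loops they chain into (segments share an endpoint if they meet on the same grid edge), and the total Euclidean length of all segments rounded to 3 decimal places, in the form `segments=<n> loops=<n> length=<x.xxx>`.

cell (4,0): code 0100 → (4.350,1.000)–(5.000,0.445)
cell (4,1): code 1100 → (4.020,2.000)–(4.350,1.000)
cell (4,2): code 1100 → (4.754,3.000)–(4.020,2.000)
cell (4,3): code 1000 → (5.000,3.153)–(4.754,3.000)
cell (5,0): code 0110 → (5.000,0.445)–(6.000,0.731)
cell (5,2): code 1011 → (6.000,2.676)–(5.426,3.000)
cell (5,3): code 0001 → (5.426,3.000)–(5.000,3.153)
cell (6,0): code 0010 → (6.000,0.731)–(6.219,1.000)
cell (6,1): code 0011 → (6.219,1.000)–(6.431,2.000)
cell (6,2): code 0001 → (6.431,2.000)–(6.000,2.676)
total: 10 segments, chained into 1 closed loop(s), length Σ = 7.760672

segments=10 loops=1 length=7.761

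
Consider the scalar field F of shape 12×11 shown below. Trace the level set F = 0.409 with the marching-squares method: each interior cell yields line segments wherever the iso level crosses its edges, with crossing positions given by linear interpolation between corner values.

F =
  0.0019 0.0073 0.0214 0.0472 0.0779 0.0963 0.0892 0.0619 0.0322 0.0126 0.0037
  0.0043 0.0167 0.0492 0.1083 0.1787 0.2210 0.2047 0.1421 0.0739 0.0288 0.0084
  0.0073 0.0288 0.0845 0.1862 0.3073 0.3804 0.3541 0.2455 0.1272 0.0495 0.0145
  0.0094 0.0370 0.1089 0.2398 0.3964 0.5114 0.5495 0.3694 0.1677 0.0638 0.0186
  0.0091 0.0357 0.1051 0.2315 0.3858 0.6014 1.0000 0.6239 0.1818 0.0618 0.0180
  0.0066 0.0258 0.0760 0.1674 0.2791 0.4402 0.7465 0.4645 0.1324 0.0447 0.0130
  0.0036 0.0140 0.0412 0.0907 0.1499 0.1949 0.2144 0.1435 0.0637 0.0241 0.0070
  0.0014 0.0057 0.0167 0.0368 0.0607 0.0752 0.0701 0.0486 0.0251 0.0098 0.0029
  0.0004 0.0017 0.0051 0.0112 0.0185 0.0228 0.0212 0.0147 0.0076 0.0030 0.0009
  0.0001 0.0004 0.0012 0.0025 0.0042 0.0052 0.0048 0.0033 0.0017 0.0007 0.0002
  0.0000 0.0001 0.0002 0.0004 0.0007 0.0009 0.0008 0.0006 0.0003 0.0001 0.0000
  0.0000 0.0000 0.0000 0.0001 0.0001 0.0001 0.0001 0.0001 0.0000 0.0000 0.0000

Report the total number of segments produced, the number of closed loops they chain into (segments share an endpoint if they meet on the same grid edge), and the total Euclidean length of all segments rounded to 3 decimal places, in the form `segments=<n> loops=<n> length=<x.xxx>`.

segments=12 loops=1 length=10.456

cell (2,4): code 0100 → (2.218,5.000)–(3.000,4.110)
cell (2,5): code 1100 → (2.281,6.000)–(2.218,5.000)
cell (2,6): code 1000 → (3.000,6.780)–(2.281,6.000)
cell (3,4): code 0110 → (3.000,4.110)–(4.000,4.108)
cell (3,6): code 1101 → (3.156,7.000)–(3.000,6.780)
cell (3,7): code 1000 → (4.000,7.486)–(3.156,7.000)
cell (4,4): code 0110 → (4.000,4.108)–(5.000,4.806)
cell (4,7): code 1001 → (5.000,7.167)–(4.000,7.486)
cell (5,4): code 0010 → (5.000,4.806)–(5.127,5.000)
cell (5,5): code 0011 → (5.127,5.000)–(5.634,6.000)
cell (5,6): code 0011 → (5.634,6.000)–(5.173,7.000)
cell (5,7): code 0001 → (5.173,7.000)–(5.000,7.167)
total: 12 segments, chained into 1 closed loop(s), length Σ = 10.455705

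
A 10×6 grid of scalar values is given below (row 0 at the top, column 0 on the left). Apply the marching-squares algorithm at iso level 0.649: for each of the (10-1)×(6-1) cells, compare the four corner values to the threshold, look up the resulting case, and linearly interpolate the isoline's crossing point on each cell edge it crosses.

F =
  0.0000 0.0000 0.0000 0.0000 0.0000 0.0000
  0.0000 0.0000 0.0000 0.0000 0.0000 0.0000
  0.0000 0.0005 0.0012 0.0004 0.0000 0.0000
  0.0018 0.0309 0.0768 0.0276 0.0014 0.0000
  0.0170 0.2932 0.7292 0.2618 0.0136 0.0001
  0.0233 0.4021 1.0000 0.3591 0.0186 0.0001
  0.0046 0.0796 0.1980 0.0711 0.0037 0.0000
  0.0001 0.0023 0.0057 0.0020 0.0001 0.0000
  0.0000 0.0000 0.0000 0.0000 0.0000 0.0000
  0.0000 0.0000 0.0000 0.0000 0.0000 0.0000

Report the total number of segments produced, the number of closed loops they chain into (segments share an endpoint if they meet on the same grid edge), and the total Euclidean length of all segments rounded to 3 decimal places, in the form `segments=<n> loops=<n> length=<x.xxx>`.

cell (3,1): code 0100 → (3.877,2.000)–(4.000,1.816)
cell (3,2): code 1000 → (4.000,2.172)–(3.877,2.000)
cell (4,1): code 0110 → (4.000,1.816)–(5.000,1.413)
cell (4,2): code 1001 → (5.000,2.548)–(4.000,2.172)
cell (5,1): code 0010 → (5.000,1.413)–(5.438,2.000)
cell (5,2): code 0001 → (5.438,2.000)–(5.000,2.548)
total: 6 segments, chained into 1 closed loop(s), length Σ = 4.012190

segments=6 loops=1 length=4.012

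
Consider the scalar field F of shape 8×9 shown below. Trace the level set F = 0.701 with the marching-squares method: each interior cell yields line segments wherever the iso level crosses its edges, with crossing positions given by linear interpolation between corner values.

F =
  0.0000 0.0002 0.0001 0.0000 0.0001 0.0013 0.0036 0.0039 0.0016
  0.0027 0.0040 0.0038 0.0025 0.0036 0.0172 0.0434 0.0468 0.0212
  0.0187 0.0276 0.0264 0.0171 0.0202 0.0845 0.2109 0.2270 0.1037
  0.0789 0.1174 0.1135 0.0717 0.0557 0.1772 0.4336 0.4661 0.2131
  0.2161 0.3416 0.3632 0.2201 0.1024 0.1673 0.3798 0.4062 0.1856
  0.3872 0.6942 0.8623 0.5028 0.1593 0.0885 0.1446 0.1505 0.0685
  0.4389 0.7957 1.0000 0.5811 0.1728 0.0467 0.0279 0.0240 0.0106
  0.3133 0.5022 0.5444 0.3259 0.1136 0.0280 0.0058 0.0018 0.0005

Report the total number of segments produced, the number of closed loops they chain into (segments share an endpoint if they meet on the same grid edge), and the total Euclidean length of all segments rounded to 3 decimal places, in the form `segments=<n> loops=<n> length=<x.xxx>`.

segments=8 loops=1 length=6.090

cell (4,1): code 0100 → (4.677,2.000)–(5.000,1.040)
cell (4,2): code 1000 → (5.000,2.449)–(4.677,2.000)
cell (5,0): code 0100 → (5.067,1.000)–(6.000,0.735)
cell (5,1): code 1110 → (5.000,1.040)–(5.067,1.000)
cell (5,2): code 1001 → (6.000,2.714)–(5.000,2.449)
cell (6,0): code 0010 → (6.000,0.735)–(6.323,1.000)
cell (6,1): code 0011 → (6.323,1.000)–(6.656,2.000)
cell (6,2): code 0001 → (6.656,2.000)–(6.000,2.714)
total: 8 segments, chained into 1 closed loop(s), length Σ = 6.089894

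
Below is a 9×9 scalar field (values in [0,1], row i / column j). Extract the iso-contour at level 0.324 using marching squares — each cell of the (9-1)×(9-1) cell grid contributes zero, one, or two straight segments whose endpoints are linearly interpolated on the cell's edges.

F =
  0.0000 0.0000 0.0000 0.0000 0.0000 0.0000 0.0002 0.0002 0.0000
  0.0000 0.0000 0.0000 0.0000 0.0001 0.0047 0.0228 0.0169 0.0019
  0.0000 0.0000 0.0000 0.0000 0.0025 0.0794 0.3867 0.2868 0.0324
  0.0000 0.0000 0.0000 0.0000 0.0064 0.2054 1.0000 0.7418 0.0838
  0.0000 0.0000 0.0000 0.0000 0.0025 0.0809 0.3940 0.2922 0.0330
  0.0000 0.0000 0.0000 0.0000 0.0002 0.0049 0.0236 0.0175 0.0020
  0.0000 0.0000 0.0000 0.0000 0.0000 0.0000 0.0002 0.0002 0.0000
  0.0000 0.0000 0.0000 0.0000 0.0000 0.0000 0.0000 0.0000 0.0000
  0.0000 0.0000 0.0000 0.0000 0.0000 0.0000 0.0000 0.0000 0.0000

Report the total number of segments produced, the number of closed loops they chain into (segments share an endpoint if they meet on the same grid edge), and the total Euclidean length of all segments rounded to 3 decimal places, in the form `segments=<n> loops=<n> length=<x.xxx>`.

segments=10 loops=1 length=7.238

cell (1,5): code 0100 → (1.828,6.000)–(2.000,5.796)
cell (1,6): code 1000 → (2.000,6.628)–(1.828,6.000)
cell (2,5): code 0110 → (2.000,5.796)–(3.000,5.149)
cell (2,6): code 1101 → (2.082,7.000)–(2.000,6.628)
cell (2,7): code 1000 → (3.000,7.635)–(2.082,7.000)
cell (3,5): code 0110 → (3.000,5.149)–(4.000,5.776)
cell (3,6): code 1011 → (4.000,6.688)–(3.929,7.000)
cell (3,7): code 0001 → (3.929,7.000)–(3.000,7.635)
cell (4,5): code 0010 → (4.000,5.776)–(4.189,6.000)
cell (4,6): code 0001 → (4.189,6.000)–(4.000,6.688)
total: 10 segments, chained into 1 closed loop(s), length Σ = 7.238464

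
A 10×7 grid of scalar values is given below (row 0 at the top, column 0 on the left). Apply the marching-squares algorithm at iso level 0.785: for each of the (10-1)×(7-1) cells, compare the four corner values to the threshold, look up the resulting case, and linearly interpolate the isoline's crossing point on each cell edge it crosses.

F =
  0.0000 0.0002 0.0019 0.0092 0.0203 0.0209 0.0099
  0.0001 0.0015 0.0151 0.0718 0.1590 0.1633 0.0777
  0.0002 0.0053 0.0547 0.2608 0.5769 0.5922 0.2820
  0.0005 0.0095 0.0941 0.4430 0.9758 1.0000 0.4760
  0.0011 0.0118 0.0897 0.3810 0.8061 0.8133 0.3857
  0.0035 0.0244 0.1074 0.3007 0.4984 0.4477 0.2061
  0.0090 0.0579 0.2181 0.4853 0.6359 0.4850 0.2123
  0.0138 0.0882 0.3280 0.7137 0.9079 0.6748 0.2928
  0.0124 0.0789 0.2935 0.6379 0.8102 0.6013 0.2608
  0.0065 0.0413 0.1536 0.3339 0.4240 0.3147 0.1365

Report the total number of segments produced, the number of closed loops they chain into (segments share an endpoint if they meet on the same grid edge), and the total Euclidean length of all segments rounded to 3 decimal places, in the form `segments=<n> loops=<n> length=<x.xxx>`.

segments=14 loops=2 length=9.518

cell (2,3): code 0100 → (2.522,4.000)–(3.000,3.642)
cell (2,4): code 1100 → (2.473,5.000)–(2.522,4.000)
cell (2,5): code 1000 → (3.000,5.410)–(2.473,5.000)
cell (3,3): code 0110 → (3.000,3.642)–(4.000,3.950)
cell (3,5): code 1001 → (4.000,5.066)–(3.000,5.410)
cell (4,3): code 0010 → (4.000,3.950)–(4.069,4.000)
cell (4,4): code 0011 → (4.069,4.000)–(4.077,5.000)
cell (4,5): code 0001 → (4.077,5.000)–(4.000,5.066)
cell (6,3): code 0100 → (6.548,4.000)–(7.000,3.367)
cell (6,4): code 1000 → (7.000,4.527)–(6.548,4.000)
cell (7,3): code 0110 → (7.000,3.367)–(8.000,3.854)
cell (7,4): code 1001 → (8.000,4.121)–(7.000,4.527)
cell (8,3): code 0010 → (8.000,3.854)–(8.065,4.000)
cell (8,4): code 0001 → (8.065,4.000)–(8.000,4.121)
total: 14 segments, chained into 2 closed loop(s), length Σ = 9.518236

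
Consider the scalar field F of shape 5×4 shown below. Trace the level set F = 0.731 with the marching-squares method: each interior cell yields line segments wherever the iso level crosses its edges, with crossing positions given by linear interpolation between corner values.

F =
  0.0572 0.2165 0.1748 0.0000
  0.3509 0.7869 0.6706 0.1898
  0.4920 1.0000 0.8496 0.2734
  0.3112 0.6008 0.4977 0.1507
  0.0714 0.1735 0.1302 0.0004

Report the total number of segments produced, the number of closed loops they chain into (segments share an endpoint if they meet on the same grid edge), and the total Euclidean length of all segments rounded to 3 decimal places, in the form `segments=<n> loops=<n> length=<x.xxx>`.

cell (0,0): code 0100 → (0.902,1.000)–(1.000,0.872)
cell (0,1): code 1000 → (1.000,1.481)–(0.902,1.000)
cell (1,0): code 0110 → (1.000,0.872)–(2.000,0.470)
cell (1,1): code 1101 → (1.337,2.000)–(1.000,1.481)
cell (1,2): code 1000 → (2.000,2.206)–(1.337,2.000)
cell (2,0): code 0010 → (2.000,0.470)–(2.674,1.000)
cell (2,1): code 0011 → (2.674,1.000)–(2.337,2.000)
cell (2,2): code 0001 → (2.337,2.000)–(2.000,2.206)
total: 8 segments, chained into 1 closed loop(s), length Σ = 5.349708

segments=8 loops=1 length=5.350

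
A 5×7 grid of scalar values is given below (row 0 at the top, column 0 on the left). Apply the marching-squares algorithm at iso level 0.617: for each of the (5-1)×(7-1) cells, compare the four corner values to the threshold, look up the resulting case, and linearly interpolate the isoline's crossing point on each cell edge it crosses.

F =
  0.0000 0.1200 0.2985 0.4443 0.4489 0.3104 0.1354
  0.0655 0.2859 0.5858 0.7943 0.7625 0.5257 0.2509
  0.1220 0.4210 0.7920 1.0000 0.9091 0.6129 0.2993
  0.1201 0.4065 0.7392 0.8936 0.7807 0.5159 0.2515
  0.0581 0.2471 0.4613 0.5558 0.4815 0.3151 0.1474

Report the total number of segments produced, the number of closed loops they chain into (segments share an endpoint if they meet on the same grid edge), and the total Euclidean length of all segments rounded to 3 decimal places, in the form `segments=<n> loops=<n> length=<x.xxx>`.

segments=12 loops=1 length=10.586

cell (0,2): code 0100 → (0.493,3.000)–(1.000,2.150)
cell (0,3): code 1100 → (0.536,4.000)–(0.493,3.000)
cell (0,4): code 1000 → (1.000,4.614)–(0.536,4.000)
cell (1,1): code 0100 → (1.151,2.000)–(2.000,1.528)
cell (1,2): code 1110 → (1.000,2.150)–(1.151,2.000)
cell (1,4): code 1001 → (2.000,4.986)–(1.000,4.614)
cell (2,1): code 0110 → (2.000,1.528)–(3.000,1.633)
cell (2,4): code 1001 → (3.000,4.618)–(2.000,4.986)
cell (3,1): code 0010 → (3.000,1.633)–(3.440,2.000)
cell (3,2): code 0011 → (3.440,2.000)–(3.819,3.000)
cell (3,3): code 0011 → (3.819,3.000)–(3.547,4.000)
cell (3,4): code 0001 → (3.547,4.000)–(3.000,4.618)
total: 12 segments, chained into 1 closed loop(s), length Σ = 10.586453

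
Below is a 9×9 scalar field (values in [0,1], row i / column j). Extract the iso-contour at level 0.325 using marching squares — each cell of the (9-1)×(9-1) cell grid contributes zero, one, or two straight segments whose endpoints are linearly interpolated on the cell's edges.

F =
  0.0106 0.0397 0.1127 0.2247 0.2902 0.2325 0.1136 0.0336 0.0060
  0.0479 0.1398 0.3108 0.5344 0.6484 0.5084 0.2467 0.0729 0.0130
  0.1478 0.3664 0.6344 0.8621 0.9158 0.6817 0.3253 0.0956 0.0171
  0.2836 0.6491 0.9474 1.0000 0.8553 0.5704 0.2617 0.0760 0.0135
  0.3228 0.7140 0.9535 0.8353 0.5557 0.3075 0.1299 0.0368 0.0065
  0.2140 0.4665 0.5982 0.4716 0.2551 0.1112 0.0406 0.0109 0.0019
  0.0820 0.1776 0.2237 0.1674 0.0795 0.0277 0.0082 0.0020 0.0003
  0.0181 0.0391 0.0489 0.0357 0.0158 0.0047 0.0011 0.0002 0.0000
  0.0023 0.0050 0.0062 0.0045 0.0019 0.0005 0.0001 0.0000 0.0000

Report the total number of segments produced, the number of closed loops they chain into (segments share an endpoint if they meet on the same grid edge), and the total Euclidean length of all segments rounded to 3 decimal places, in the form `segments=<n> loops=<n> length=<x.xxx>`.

segments=22 loops=1 length=17.719

cell (0,2): code 0100 → (0.324,3.000)–(1.000,2.064)
cell (0,3): code 1100 → (0.097,4.000)–(0.324,3.000)
cell (0,4): code 1100 → (0.335,5.000)–(0.097,4.000)
cell (0,5): code 1000 → (1.000,5.701)–(0.335,5.000)
cell (1,0): code 0100 → (1.817,1.000)–(2.000,0.811)
cell (1,1): code 1100 → (1.044,2.000)–(1.817,1.000)
cell (1,2): code 1110 → (1.000,2.064)–(1.044,2.000)
cell (1,5): code 1101 → (1.996,6.000)–(1.000,5.701)
cell (1,6): code 1000 → (2.000,6.001)–(1.996,6.000)
cell (2,0): code 0110 → (2.000,0.811)–(3.000,0.113)
cell (2,5): code 1011 → (3.000,5.795)–(2.005,6.000)
cell (2,6): code 0001 → (2.005,6.000)–(2.000,6.001)
cell (3,0): code 0110 → (3.000,0.113)–(4.000,0.006)
cell (3,4): code 1011 → (4.000,4.929)–(3.933,5.000)
cell (3,5): code 0001 → (3.933,5.000)–(3.000,5.795)
cell (4,0): code 0110 → (4.000,0.006)–(5.000,0.440)
cell (4,3): code 1011 → (5.000,3.677)–(4.767,4.000)
cell (4,4): code 0001 → (4.767,4.000)–(4.000,4.929)
cell (5,0): code 0010 → (5.000,0.440)–(5.490,1.000)
cell (5,1): code 0011 → (5.490,1.000)–(5.730,2.000)
cell (5,2): code 0011 → (5.730,2.000)–(5.482,3.000)
cell (5,3): code 0001 → (5.482,3.000)–(5.000,3.677)
total: 22 segments, chained into 1 closed loop(s), length Σ = 17.719350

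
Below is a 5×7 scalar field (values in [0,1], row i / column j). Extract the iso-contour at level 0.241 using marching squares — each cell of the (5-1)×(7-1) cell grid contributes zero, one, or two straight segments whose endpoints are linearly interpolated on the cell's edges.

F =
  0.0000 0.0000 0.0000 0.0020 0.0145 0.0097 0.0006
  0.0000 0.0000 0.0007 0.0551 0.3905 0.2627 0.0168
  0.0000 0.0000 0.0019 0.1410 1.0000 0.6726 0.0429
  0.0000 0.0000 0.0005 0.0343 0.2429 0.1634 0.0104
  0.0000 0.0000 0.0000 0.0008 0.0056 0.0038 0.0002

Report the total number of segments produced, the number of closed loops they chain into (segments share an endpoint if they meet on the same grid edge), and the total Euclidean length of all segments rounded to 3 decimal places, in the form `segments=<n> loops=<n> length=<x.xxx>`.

cell (0,3): code 0100 → (0.602,4.000)–(1.000,3.554)
cell (0,4): code 1100 → (0.914,5.000)–(0.602,4.000)
cell (0,5): code 1000 → (1.000,5.088)–(0.914,5.000)
cell (1,3): code 0110 → (1.000,3.554)–(2.000,3.116)
cell (1,5): code 1001 → (2.000,5.685)–(1.000,5.088)
cell (2,3): code 0110 → (2.000,3.116)–(3.000,3.991)
cell (2,4): code 1011 → (3.000,4.024)–(2.848,5.000)
cell (2,5): code 0001 → (2.848,5.000)–(2.000,5.685)
cell (3,3): code 0010 → (3.000,3.991)–(3.008,4.000)
cell (3,4): code 0001 → (3.008,4.000)–(3.000,4.024)
total: 10 segments, chained into 1 closed loop(s), length Σ = 7.467979

segments=10 loops=1 length=7.468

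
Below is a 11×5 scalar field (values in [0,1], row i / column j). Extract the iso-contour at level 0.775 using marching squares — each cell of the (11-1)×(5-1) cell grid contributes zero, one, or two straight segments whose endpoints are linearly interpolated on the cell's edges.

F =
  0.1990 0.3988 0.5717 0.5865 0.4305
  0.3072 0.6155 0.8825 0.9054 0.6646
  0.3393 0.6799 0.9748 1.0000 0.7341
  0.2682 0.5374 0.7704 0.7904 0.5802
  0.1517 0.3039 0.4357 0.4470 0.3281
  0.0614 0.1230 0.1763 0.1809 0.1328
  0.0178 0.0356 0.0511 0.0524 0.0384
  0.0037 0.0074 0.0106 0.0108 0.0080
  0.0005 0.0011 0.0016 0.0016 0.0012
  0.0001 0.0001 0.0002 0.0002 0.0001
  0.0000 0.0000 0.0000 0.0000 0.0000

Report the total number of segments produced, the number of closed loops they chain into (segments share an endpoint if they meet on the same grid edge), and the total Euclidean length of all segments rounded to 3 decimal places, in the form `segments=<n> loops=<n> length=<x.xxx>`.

cell (0,1): code 0100 → (0.654,2.000)–(1.000,1.597)
cell (0,2): code 1100 → (0.591,3.000)–(0.654,2.000)
cell (0,3): code 1000 → (1.000,3.542)–(0.591,3.000)
cell (1,1): code 0110 → (1.000,1.597)–(2.000,1.322)
cell (1,3): code 1001 → (2.000,3.846)–(1.000,3.542)
cell (2,1): code 0010 → (2.000,1.322)–(2.977,2.000)
cell (2,2): code 0111 → (2.977,2.000)–(3.000,2.230)
cell (2,3): code 1001 → (3.000,3.073)–(2.000,3.846)
cell (3,2): code 0010 → (3.000,2.230)–(3.045,3.000)
cell (3,3): code 0001 → (3.045,3.000)–(3.000,3.073)
total: 10 segments, chained into 1 closed loop(s), length Σ = 7.835343

segments=10 loops=1 length=7.835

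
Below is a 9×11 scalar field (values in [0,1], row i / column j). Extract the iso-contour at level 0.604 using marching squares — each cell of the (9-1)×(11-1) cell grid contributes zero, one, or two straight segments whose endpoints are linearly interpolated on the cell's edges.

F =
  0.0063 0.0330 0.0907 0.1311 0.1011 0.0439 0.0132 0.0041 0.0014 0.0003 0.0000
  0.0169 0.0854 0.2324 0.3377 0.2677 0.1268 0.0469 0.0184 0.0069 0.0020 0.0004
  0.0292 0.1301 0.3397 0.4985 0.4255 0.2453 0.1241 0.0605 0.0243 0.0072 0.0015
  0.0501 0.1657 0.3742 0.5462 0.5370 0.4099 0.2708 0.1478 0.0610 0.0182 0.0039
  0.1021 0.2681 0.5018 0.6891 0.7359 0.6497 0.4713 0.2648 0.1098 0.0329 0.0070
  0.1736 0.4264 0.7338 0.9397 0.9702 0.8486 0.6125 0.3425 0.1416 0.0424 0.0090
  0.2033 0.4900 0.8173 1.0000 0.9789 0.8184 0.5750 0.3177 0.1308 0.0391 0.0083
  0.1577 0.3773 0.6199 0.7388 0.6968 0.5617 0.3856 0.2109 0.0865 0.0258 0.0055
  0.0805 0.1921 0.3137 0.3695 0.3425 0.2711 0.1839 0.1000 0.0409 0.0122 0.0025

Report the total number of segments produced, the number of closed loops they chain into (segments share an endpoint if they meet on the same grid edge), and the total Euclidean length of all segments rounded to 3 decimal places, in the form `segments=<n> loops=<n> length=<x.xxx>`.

cell (3,2): code 0100 → (3.404,3.000)–(4.000,2.546)
cell (3,3): code 1100 → (3.337,4.000)–(3.404,3.000)
cell (3,4): code 1100 → (3.809,5.000)–(3.337,4.000)
cell (3,5): code 1000 → (4.000,5.256)–(3.809,5.000)
cell (4,1): code 0100 → (4.441,2.000)–(5.000,1.578)
cell (4,2): code 1110 → (4.000,2.546)–(4.441,2.000)
cell (4,5): code 1101 → (4.940,6.000)–(4.000,5.256)
cell (4,6): code 1000 → (5.000,6.031)–(4.940,6.000)
cell (5,1): code 0110 → (5.000,1.578)–(6.000,1.348)
cell (5,5): code 1011 → (6.000,5.881)–(5.227,6.000)
cell (5,6): code 0001 → (5.227,6.000)–(5.000,6.031)
cell (6,1): code 0110 → (6.000,1.348)–(7.000,1.934)
cell (6,4): code 1011 → (7.000,4.687)–(6.835,5.000)
cell (6,5): code 0001 → (6.835,5.000)–(6.000,5.881)
cell (7,1): code 0010 → (7.000,1.934)–(7.052,2.000)
cell (7,2): code 0011 → (7.052,2.000)–(7.365,3.000)
cell (7,3): code 0011 → (7.365,3.000)–(7.262,4.000)
cell (7,4): code 0001 → (7.262,4.000)–(7.000,4.687)
total: 18 segments, chained into 1 closed loop(s), length Σ = 13.481385

segments=18 loops=1 length=13.481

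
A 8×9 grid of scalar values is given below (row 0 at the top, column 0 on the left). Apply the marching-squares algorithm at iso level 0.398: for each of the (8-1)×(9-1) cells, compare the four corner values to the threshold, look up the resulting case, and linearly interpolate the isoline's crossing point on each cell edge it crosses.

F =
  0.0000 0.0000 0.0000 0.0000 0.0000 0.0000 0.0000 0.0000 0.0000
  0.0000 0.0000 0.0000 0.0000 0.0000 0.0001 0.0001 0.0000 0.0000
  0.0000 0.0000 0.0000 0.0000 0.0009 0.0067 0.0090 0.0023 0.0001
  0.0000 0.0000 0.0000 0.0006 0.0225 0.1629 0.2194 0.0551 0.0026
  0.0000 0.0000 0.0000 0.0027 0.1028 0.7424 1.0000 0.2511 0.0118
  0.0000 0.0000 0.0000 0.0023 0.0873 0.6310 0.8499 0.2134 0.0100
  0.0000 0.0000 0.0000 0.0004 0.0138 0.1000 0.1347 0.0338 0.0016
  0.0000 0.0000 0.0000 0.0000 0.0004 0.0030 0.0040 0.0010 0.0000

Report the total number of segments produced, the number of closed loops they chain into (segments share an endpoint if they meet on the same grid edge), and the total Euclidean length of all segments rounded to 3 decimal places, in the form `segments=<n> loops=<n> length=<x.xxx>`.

cell (3,4): code 0100 → (3.406,5.000)–(4.000,4.462)
cell (3,5): code 1100 → (3.229,6.000)–(3.406,5.000)
cell (3,6): code 1000 → (4.000,6.804)–(3.229,6.000)
cell (4,4): code 0110 → (4.000,4.462)–(5.000,4.571)
cell (4,6): code 1001 → (5.000,6.710)–(4.000,6.804)
cell (5,4): code 0010 → (5.000,4.571)–(5.439,5.000)
cell (5,5): code 0011 → (5.439,5.000)–(5.632,6.000)
cell (5,6): code 0001 → (5.632,6.000)–(5.000,6.710)
total: 8 segments, chained into 1 closed loop(s), length Σ = 7.524102

segments=8 loops=1 length=7.524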